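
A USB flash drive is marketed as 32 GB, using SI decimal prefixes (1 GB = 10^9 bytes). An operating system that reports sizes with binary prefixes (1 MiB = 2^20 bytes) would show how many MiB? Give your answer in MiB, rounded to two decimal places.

32 GB = 32 × 10^9 bytes = 32,000,000,000 bytes
1 MiB = 1,048,576 bytes
32,000,000,000 / 1,048,576 = 30,517.58 MiB

30,517.58 MiB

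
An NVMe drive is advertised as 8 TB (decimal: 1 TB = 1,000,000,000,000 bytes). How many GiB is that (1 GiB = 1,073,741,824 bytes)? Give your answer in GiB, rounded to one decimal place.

8 TB = 8 × 10^12 bytes = 8,000,000,000,000 bytes
1 GiB = 2^30 bytes = 1,073,741,824 bytes
8,000,000,000,000 / 1,073,741,824 = 7,450.6 GiB

7,450.6 GiB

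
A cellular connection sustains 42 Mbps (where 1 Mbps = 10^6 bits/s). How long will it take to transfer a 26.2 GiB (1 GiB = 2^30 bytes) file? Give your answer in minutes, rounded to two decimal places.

26.2 GiB = 28,132,035,788.8 bytes = 225,056,286,310.4 bits
42 Mbps = 42,000,000 bits/s
time = 225,056,286,310.4 / 42,000,000 = 5,358.483 s
5,358.483 s / 60 = 89.31 minutes

89.31 minutes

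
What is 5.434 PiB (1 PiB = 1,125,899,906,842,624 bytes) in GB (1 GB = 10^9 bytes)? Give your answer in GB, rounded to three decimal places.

6,118,140.094 GB

5.434 PiB × 1,125,899,906,842,624 bytes/PiB = 6,118,140,093,782,818.816 bytes
1 GB = 10^9 bytes = 1,000,000,000 bytes
6,118,140,093,782,818.816 / 1,000,000,000 = 6,118,140.094 GB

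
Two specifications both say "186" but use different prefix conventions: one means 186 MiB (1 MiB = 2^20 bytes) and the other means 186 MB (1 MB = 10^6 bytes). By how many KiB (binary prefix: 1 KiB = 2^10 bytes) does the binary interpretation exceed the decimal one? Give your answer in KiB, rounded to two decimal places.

8,823.38 KiB

186 MiB = 186 × 1,048,576 = 195,035,136 bytes
186 MB = 186 × 1,000,000 = 186,000,000 bytes
difference = 9,035,136 bytes
9,035,136 / 1,024 = 8,823.38 KiB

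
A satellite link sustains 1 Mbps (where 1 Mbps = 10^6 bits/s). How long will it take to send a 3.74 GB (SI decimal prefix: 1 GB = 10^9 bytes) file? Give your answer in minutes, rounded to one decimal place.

498.7 minutes

3.74 GB = 3,740,000,000 bytes = 29,920,000,000 bits
1 Mbps = 1,000,000 bits/s
time = 29,920,000,000 / 1,000,000 = 29,920.00 s
29,920.00 s / 60 = 498.7 minutes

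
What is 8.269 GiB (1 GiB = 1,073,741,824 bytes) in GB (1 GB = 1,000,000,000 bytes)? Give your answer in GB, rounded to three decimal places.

8.879 GB

8.269 GiB × 1,073,741,824 bytes/GiB = 8,878,771,142.656 bytes
1 GB = 10^9 bytes = 1,000,000,000 bytes
8,878,771,142.656 / 1,000,000,000 = 8.879 GB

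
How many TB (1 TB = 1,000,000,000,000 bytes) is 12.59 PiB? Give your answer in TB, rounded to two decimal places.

12.59 PiB × 1,125,899,906,842,624 bytes/PiB = 14,175,079,827,148,636.16 bytes
1 TB = 1,000,000,000,000 bytes
14,175,079,827,148,636.16 / 1,000,000,000,000 = 14,175.08 TB

14,175.08 TB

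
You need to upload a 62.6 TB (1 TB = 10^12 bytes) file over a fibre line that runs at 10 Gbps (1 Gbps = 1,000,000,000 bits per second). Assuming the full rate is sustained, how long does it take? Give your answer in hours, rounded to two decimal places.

13.91 hours

62.6 TB = 62,600,000,000,000 bytes = 500,800,000,000,000 bits
10 Gbps = 10,000,000,000 bits/s
time = 500,800,000,000,000 / 10,000,000,000 = 50,080.0000 s
50,080.0000 s / 3600 = 13.91 hours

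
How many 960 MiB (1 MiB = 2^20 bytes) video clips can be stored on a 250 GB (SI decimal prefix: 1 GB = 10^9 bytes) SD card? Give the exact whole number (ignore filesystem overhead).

248

Capacity: 250 GB = 250,000,000,000 bytes
Per item: 960 MiB = 1,006,632,960 bytes
⌊250,000,000,000 / 1,006,632,960⌋ = 248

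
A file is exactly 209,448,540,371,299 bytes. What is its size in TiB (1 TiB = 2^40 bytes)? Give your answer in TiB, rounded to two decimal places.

190.49 TiB

209,448,540,371,299 bytes given.
1 TiB = 1,099,511,627,776 bytes
209,448,540,371,299 / 1,099,511,627,776 = 190.49 TiB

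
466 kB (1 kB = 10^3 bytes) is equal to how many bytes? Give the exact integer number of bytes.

466 × 1,000 = 466,000 bytes  (1 kB = 10^3 bytes)

466,000 bytes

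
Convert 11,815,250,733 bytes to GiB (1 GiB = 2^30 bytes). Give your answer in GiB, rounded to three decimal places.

11,815,250,733 bytes given.
1 GiB = 2^30 bytes = 1,073,741,824 bytes
11,815,250,733 / 1,073,741,824 = 11.004 GiB

11.004 GiB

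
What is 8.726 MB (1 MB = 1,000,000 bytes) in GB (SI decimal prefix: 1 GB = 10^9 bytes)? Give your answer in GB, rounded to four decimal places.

8.726 MB = 8.726 × 10^6 bytes = 8,726,000 bytes
1 GB = 10^9 bytes = 1,000,000,000 bytes
8,726,000 / 1,000,000,000 = 0.0087 GB

0.0087 GB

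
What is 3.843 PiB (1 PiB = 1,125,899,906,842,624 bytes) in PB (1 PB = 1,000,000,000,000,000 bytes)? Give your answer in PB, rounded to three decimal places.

3.843 PiB × 1,125,899,906,842,624 bytes/PiB = 4,326,833,341,996,204.032 bytes
1 PB = 1,000,000,000,000,000 bytes
4,326,833,341,996,204.032 / 1,000,000,000,000,000 = 4.327 PB

4.327 PB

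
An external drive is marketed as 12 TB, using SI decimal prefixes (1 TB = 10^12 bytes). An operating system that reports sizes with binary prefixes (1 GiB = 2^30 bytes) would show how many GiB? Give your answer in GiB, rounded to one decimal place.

11,175.9 GiB

12 TB = 12 × 10^12 bytes = 12,000,000,000,000 bytes
1 GiB = 2^30 bytes = 1,073,741,824 bytes
12,000,000,000,000 / 1,073,741,824 = 11,175.9 GiB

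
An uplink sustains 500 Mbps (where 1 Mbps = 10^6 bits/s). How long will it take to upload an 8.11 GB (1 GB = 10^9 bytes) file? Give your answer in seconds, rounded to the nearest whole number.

8.11 GB = 8,110,000,000 bytes = 64,880,000,000 bits
500 Mbps = 500,000,000 bits/s
time = 64,880,000,000 / 500,000,000 = 130 s

130 seconds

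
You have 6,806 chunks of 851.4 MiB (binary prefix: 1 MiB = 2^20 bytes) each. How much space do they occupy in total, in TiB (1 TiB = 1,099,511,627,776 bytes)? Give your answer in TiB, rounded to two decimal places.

Total = 6,806 × 851.4 MiB = 5794628.4 MiB
= 5794628.4 × 1,048,576 bytes = 6,076,108,269,158.4 bytes
1 TiB = 1,099,511,627,776 bytes
6,076,108,269,158.4 / 1,099,511,627,776 = 5.53 TiB

5.53 TiB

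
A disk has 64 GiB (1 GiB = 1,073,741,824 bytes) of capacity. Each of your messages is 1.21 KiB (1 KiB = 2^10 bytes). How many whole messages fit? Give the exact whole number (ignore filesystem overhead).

55,461,871

Capacity: 64 GiB = 68,719,476,736 bytes
Per item: 1.21 KiB = 1,239.04 bytes
⌊68,719,476,736 / 1,239.04⌋ = 55,461,871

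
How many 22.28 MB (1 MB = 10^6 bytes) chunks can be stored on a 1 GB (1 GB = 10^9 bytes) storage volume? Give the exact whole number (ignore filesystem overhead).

44

Capacity: 1 GB = 1,000,000,000 bytes
Per item: 22.28 MB = 22,280,000 bytes
⌊1,000,000,000 / 22,280,000⌋ = 44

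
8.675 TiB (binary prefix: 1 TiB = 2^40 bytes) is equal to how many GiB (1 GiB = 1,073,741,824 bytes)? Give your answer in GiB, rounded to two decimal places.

8,883.20 GiB

8.675 TiB = 8.675 × 2^40 bytes = 9,538,263,370,956.8 bytes
1 GiB = 1,073,741,824 bytes
9,538,263,370,956.8 / 1,073,741,824 = 8,883.20 GiB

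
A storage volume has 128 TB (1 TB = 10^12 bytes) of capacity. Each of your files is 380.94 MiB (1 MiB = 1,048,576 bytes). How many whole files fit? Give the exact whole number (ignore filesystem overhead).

Capacity: 128 TB = 128,000,000,000,000 bytes
Per item: 380.94 MiB = 399,444,541.44 bytes
⌊128,000,000,000,000 / 399,444,541.44⌋ = 320,444

320,444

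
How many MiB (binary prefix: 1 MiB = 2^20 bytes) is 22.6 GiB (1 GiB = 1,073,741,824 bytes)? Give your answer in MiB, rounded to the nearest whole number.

22.6 GiB × 1,073,741,824 bytes/GiB = 24,266,565,222.4 bytes
1 MiB = 2^20 bytes = 1,048,576 bytes
24,266,565,222.4 / 1,048,576 = 23,142 MiB

23,142 MiB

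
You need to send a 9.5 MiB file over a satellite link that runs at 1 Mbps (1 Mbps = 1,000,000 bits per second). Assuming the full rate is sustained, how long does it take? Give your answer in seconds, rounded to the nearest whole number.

9.5 MiB = 9,961,472 bytes = 79,691,776 bits
1 Mbps = 1,000,000 bits/s
time = 79,691,776 / 1,000,000 = 80 s

80 seconds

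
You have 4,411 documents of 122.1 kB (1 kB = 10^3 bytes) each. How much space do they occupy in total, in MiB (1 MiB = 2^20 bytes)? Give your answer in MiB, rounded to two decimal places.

513.63 MiB

Total = 4,411 × 122.1 kB = 538583.1 kB
= 538583.1 × 1,000 bytes = 538,583,100 bytes
1 MiB = 1,048,576 bytes
538,583,100 / 1,048,576 = 513.63 MiB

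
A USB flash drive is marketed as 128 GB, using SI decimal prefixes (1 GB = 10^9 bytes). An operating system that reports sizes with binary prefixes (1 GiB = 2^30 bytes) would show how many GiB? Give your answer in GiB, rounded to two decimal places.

128 GB = 128 × 10^9 bytes = 128,000,000,000 bytes
1 GiB = 1,073,741,824 bytes
128,000,000,000 / 1,073,741,824 = 119.21 GiB

119.21 GiB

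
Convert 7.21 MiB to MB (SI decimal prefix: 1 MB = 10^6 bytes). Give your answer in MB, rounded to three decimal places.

7.560 MB

7.21 MiB = 7.21 × 2^20 bytes = 7,560,232.96 bytes
1 MB = 1,000,000 bytes
7,560,232.96 / 1,000,000 = 7.560 MB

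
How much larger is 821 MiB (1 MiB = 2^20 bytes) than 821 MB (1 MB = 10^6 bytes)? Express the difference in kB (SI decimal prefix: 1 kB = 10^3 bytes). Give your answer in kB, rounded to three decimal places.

39,880.896 kB

821 MiB = 821 × 1,048,576 = 860,880,896 bytes
821 MB = 821 × 1,000,000 = 821,000,000 bytes
difference = 39,880,896 bytes
39,880,896 / 1,000 = 39,880.896 kB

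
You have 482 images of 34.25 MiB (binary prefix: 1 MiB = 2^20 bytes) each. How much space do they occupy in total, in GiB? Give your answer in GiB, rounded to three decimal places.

16.122 GiB

Total = 482 × 34.25 MiB = 16508.5 MiB
= 16508.5 × 1,048,576 bytes = 17,310,416,896 bytes
1 GiB = 1,073,741,824 bytes
17,310,416,896 / 1,073,741,824 = 16.122 GiB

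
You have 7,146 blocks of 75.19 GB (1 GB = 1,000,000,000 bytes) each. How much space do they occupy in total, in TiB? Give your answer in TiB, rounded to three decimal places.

488.679 TiB

Total = 7,146 × 75.19 GB = 537307.74 GB
= 537307.74 × 1,000,000,000 bytes = 537,307,740,000,000 bytes
1 TiB = 1,099,511,627,776 bytes
537,307,740,000,000 / 1,099,511,627,776 = 488.679 TiB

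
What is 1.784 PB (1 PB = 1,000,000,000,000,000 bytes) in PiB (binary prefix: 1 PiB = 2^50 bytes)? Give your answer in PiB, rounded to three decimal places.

1.784 PB = 1.784 × 10^15 bytes = 1,784,000,000,000,000 bytes
1 PiB = 1,125,899,906,842,624 bytes
1,784,000,000,000,000 / 1,125,899,906,842,624 = 1.585 PiB

1.585 PiB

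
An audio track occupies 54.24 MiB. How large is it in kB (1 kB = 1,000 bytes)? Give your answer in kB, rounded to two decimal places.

56,874.76 kB

54.24 MiB = 54.24 × 2^20 bytes = 56,874,762.24 bytes
1 kB = 10^3 bytes = 1,000 bytes
56,874,762.24 / 1,000 = 56,874.76 kB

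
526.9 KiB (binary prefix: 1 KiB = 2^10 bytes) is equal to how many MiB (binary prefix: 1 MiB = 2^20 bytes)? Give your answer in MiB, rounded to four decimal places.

0.5146 MiB

526.9 KiB × 1,024 bytes/KiB = 539,545.6 bytes
1 MiB = 1,048,576 bytes
539,545.6 / 1,048,576 = 0.5146 MiB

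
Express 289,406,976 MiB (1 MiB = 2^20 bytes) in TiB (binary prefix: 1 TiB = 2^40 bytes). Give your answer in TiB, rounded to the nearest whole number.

289,406,976 MiB × 1,048,576 bytes/MiB = 303,465,209,266,176 bytes
1 TiB = 1,099,511,627,776 bytes
303,465,209,266,176 / 1,099,511,627,776 = 276 TiB

276 TiB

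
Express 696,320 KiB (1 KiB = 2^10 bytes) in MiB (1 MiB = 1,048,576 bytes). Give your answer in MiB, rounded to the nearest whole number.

680 MiB

696,320 KiB = 696,320 × 2^10 bytes = 713,031,680 bytes
1 MiB = 2^20 bytes = 1,048,576 bytes
713,031,680 / 1,048,576 = 680 MiB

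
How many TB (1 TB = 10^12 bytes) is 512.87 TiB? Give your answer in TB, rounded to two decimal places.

563.91 TB

512.87 TiB × 1,099,511,627,776 bytes/TiB = 563,906,528,537,477.12 bytes
1 TB = 10^12 bytes = 1,000,000,000,000 bytes
563,906,528,537,477.12 / 1,000,000,000,000 = 563.91 TB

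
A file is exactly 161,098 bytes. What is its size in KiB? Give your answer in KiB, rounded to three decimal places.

157.322 KiB

161,098 bytes given.
1 KiB = 1,024 bytes
161,098 / 1,024 = 157.322 KiB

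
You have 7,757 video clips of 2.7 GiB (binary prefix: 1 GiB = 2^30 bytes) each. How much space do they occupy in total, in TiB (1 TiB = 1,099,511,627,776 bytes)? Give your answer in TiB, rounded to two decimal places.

Total = 7,757 × 2.7 GiB = 20943.9 GiB
= 20943.9 × 1,073,741,824 bytes = 22,488,341,387,673.6 bytes
1 TiB = 1,099,511,627,776 bytes
22,488,341,387,673.6 / 1,099,511,627,776 = 20.45 TiB

20.45 TiB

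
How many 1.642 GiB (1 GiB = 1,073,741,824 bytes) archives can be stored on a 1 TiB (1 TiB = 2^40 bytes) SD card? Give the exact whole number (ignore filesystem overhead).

623

Capacity: 1 TiB = 1,099,511,627,776 bytes
Per item: 1.642 GiB = 1,763,084,075.008 bytes
⌊1,099,511,627,776 / 1,763,084,075.008⌋ = 623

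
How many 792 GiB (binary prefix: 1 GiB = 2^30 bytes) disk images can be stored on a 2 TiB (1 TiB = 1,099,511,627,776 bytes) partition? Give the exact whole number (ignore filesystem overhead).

Capacity: 2 TiB = 2,199,023,255,552 bytes
Per item: 792 GiB = 850,403,524,608 bytes
⌊2,199,023,255,552 / 850,403,524,608⌋ = 2

2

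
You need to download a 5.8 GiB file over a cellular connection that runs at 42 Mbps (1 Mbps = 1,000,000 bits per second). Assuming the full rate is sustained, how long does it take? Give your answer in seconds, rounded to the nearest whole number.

5.8 GiB = 6,227,702,579.2 bytes = 49,821,620,633.6 bits
42 Mbps = 42,000,000 bits/s
time = 49,821,620,633.6 / 42,000,000 = 1,186 s

1,186 seconds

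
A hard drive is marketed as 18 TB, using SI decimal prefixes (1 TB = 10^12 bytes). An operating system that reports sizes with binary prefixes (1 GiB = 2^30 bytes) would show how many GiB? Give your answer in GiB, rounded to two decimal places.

18 TB × 1,000,000,000,000 bytes/TB = 18,000,000,000,000 bytes
1 GiB = 1,073,741,824 bytes
18,000,000,000,000 / 1,073,741,824 = 16,763.81 GiB

16,763.81 GiB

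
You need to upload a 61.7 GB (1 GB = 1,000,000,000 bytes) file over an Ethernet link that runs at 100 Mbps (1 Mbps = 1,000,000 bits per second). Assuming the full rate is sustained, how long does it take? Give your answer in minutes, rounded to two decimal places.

82.27 minutes

61.7 GB = 61,700,000,000 bytes = 493,600,000,000 bits
100 Mbps = 100,000,000 bits/s
time = 493,600,000,000 / 100,000,000 = 4,936.000 s
4,936.000 s / 60 = 82.27 minutes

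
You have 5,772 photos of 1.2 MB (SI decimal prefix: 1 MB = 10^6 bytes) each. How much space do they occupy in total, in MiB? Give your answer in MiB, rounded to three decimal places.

Total = 5,772 × 1.2 MB = 6926.4 MB
= 6926.4 × 1,000,000 bytes = 6,926,400,000 bytes
1 MiB = 1,048,576 bytes
6,926,400,000 / 1,048,576 = 6,605.530 MiB

6,605.530 MiB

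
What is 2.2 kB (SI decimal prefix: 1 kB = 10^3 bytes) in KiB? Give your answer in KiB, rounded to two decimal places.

2.2 kB × 1,000 bytes/kB = 2,200 bytes
1 KiB = 2^10 bytes = 1,024 bytes
2,200 / 1,024 = 2.15 KiB

2.15 KiB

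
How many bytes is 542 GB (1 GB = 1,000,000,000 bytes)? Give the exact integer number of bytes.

542 × 1,000,000,000 = 542,000,000,000 bytes

542,000,000,000 bytes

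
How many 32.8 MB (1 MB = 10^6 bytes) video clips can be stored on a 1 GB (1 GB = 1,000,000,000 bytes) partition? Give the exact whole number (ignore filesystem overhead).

Capacity: 1 GB = 1,000,000,000 bytes
Per item: 32.8 MB = 32,800,000 bytes
⌊1,000,000,000 / 32,800,000⌋ = 30

30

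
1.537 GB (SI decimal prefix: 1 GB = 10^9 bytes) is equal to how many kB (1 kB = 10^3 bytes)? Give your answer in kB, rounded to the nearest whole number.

1,537,000 kB

1.537 GB × 1,000,000,000 bytes/GB = 1,537,000,000 bytes
1 kB = 1,000 bytes
1,537,000,000 / 1,000 = 1,537,000 kB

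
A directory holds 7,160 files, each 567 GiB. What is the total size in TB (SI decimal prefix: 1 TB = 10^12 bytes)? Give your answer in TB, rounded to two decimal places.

Total = 7,160 × 567 GiB = 4,059,720 GiB
= 4,059,720 × 1,073,741,824 bytes = 4,359,091,157,729,280 bytes
1 TB = 1,000,000,000,000 bytes
4,359,091,157,729,280 / 1,000,000,000,000 = 4,359.09 TB

4,359.09 TB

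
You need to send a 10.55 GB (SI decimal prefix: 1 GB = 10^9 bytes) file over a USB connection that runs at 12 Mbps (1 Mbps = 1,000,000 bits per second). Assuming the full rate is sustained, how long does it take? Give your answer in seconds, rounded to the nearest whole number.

10.55 GB = 10,550,000,000 bytes = 84,400,000,000 bits
12 Mbps = 12,000,000 bits/s
time = 84,400,000,000 / 12,000,000 = 7,033 s

7,033 seconds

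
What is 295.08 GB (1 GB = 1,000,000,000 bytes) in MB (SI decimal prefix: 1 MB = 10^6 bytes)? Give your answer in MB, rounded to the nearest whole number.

295,080 MB

295.08 GB = 295.08 × 10^9 bytes = 295,080,000,000 bytes
1 MB = 10^6 bytes = 1,000,000 bytes
295,080,000,000 / 1,000,000 = 295,080 MB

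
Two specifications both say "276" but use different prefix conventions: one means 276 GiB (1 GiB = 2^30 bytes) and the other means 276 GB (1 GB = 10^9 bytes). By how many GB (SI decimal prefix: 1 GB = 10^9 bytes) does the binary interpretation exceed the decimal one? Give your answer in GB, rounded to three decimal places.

276 GiB = 276 × 1,073,741,824 = 296,352,743,424 bytes
276 GB = 276 × 1,000,000,000 = 276,000,000,000 bytes
difference = 20,352,743,424 bytes
20,352,743,424 / 1,000,000,000 = 20.353 GB

20.353 GB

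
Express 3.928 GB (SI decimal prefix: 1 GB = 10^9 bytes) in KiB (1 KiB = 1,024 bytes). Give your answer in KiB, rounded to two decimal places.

3.928 GB = 3.928 × 10^9 bytes = 3,928,000,000 bytes
1 KiB = 2^10 bytes = 1,024 bytes
3,928,000,000 / 1,024 = 3,835,937.50 KiB

3,835,937.50 KiB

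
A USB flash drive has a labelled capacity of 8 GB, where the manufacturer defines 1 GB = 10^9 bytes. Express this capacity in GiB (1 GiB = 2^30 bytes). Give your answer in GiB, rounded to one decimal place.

7.5 GiB

8 GB × 1,000,000,000 bytes/GB = 8,000,000,000 bytes
1 GiB = 2^30 bytes = 1,073,741,824 bytes
8,000,000,000 / 1,073,741,824 = 7.5 GiB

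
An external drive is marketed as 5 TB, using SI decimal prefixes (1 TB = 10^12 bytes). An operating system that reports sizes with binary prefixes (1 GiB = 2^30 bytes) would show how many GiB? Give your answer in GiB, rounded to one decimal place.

5 TB = 5 × 10^12 bytes = 5,000,000,000,000 bytes
1 GiB = 1,073,741,824 bytes
5,000,000,000,000 / 1,073,741,824 = 4,656.6 GiB

4,656.6 GiB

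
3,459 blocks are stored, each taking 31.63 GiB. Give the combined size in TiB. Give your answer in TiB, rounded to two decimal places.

106.84 TiB

Total = 3,459 × 31.63 GiB = 109408.17 GiB
= 109408.17 × 1,073,741,824 bytes = 117,476,128,016,302.08 bytes
1 TiB = 1,099,511,627,776 bytes
117,476,128,016,302.08 / 1,099,511,627,776 = 106.84 TiB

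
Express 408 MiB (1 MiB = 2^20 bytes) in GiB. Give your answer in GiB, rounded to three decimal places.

0.398 GiB

408 MiB = 408 × 2^20 bytes = 427,819,008 bytes
1 GiB = 2^30 bytes = 1,073,741,824 bytes
427,819,008 / 1,073,741,824 = 0.398 GiB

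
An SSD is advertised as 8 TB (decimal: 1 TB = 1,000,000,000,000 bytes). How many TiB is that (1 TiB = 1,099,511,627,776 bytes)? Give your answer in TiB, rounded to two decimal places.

7.28 TiB

8 TB = 8 × 10^12 bytes = 8,000,000,000,000 bytes
1 TiB = 1,099,511,627,776 bytes
8,000,000,000,000 / 1,099,511,627,776 = 7.28 TiB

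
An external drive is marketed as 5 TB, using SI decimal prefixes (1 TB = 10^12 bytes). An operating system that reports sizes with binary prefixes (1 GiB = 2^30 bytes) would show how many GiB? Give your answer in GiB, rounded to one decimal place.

5 TB = 5 × 10^12 bytes = 5,000,000,000,000 bytes
1 GiB = 1,073,741,824 bytes
5,000,000,000,000 / 1,073,741,824 = 4,656.6 GiB

4,656.6 GiB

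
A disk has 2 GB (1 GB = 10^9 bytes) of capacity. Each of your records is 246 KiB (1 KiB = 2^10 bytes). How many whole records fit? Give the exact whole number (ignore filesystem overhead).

Capacity: 2 GB = 2,000,000,000 bytes
Per item: 246 KiB = 251,904 bytes
⌊2,000,000,000 / 251,904⌋ = 7,939

7,939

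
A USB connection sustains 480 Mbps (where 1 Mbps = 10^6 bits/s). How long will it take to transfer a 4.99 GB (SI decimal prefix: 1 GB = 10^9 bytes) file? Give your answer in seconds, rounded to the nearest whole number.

4.99 GB = 4,990,000,000 bytes = 39,920,000,000 bits
480 Mbps = 480,000,000 bits/s
time = 39,920,000,000 / 480,000,000 = 83 s

83 seconds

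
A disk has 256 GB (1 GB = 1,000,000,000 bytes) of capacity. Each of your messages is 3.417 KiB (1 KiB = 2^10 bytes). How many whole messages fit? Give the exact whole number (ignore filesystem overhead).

Capacity: 256 GB = 256,000,000,000 bytes
Per item: 3.417 KiB = 3,499.008 bytes
⌊256,000,000,000 / 3,499.008⌋ = 73,163,593

73,163,593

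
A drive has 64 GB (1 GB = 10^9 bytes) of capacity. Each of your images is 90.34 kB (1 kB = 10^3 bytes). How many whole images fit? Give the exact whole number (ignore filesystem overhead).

Capacity: 64 GB = 64,000,000,000 bytes
Per item: 90.34 kB = 90,340 bytes
⌊64,000,000,000 / 90,340⌋ = 708,434

708,434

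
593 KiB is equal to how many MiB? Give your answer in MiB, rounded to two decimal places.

593 KiB × 1,024 bytes/KiB = 607,232 bytes
1 MiB = 1,048,576 bytes
607,232 / 1,048,576 = 0.58 MiB

0.58 MiB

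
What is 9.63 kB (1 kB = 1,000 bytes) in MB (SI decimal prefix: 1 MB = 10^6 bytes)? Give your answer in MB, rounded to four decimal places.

9.63 kB = 9.63 × 10^3 bytes = 9,630 bytes
1 MB = 1,000,000 bytes
9,630 / 1,000,000 = 0.0096 MB

0.0096 MB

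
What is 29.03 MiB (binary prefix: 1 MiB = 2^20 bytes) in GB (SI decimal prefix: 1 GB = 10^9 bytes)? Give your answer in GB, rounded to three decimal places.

29.03 MiB × 1,048,576 bytes/MiB = 30,440,161.28 bytes
1 GB = 1,000,000,000 bytes
30,440,161.28 / 1,000,000,000 = 0.030 GB

0.030 GB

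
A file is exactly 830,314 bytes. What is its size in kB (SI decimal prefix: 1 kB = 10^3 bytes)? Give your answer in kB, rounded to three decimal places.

830.314 kB

830,314 bytes given.
1 kB = 1,000 bytes
830,314 / 1,000 = 830.314 kB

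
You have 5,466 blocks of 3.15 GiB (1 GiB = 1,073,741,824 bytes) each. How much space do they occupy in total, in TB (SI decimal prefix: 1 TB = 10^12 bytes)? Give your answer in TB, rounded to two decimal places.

Total = 5,466 × 3.15 GiB = 17217.9 GiB
= 17217.9 × 1,073,741,824 bytes = 18,487,579,351,449.6 bytes
1 TB = 1,000,000,000,000 bytes
18,487,579,351,449.6 / 1,000,000,000,000 = 18.49 TB

18.49 TB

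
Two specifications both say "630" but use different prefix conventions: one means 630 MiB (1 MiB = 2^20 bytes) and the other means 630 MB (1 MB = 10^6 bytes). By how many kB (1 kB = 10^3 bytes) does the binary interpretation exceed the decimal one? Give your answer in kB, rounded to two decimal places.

630 MiB = 630 × 1,048,576 = 660,602,880 bytes
630 MB = 630 × 1,000,000 = 630,000,000 bytes
difference = 30,602,880 bytes
30,602,880 / 1,000 = 30,602.88 kB

30,602.88 kB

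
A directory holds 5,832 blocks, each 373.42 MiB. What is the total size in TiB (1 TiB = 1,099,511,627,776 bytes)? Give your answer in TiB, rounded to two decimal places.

2.08 TiB

Total = 5,832 × 373.42 MiB = 2177785.44 MiB
= 2177785.44 × 1,048,576 bytes = 2,283,573,545,533.44 bytes
1 TiB = 1,099,511,627,776 bytes
2,283,573,545,533.44 / 1,099,511,627,776 = 2.08 TiB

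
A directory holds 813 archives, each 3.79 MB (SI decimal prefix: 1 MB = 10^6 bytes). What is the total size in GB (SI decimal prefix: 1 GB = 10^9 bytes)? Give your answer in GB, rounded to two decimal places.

Total = 813 × 3.79 MB = 3081.27 MB
= 3081.27 × 1,000,000 bytes = 3,081,270,000 bytes
1 GB = 1,000,000,000 bytes
3,081,270,000 / 1,000,000,000 = 3.08 GB

3.08 GB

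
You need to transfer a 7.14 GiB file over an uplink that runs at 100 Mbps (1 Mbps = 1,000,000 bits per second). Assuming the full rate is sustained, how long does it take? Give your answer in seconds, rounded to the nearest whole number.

7.14 GiB = 7,666,516,623.36 bytes = 61,332,132,986.88 bits
100 Mbps = 100,000,000 bits/s
time = 61,332,132,986.88 / 100,000,000 = 613 s

613 seconds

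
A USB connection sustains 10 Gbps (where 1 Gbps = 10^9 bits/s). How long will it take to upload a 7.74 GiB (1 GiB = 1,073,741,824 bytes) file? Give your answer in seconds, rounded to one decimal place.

7.74 GiB = 8,310,761,717.76 bytes = 66,486,093,742.08 bits
10 Gbps = 10,000,000,000 bits/s
time = 66,486,093,742.08 / 10,000,000,000 = 6.6 s

6.6 seconds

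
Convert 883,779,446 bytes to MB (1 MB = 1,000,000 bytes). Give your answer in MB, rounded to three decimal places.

883.779 MB

883,779,446 bytes given.
1 MB = 10^6 bytes = 1,000,000 bytes
883,779,446 / 1,000,000 = 883.779 MB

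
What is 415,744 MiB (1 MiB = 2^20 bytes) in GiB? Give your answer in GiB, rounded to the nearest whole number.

415,744 MiB = 415,744 × 2^20 bytes = 435,939,180,544 bytes
1 GiB = 2^30 bytes = 1,073,741,824 bytes
435,939,180,544 / 1,073,741,824 = 406 GiB

406 GiB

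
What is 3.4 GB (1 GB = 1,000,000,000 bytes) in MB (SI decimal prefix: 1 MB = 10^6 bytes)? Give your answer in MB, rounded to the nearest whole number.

3.4 GB = 3.4 × 10^9 bytes = 3,400,000,000 bytes
1 MB = 10^6 bytes = 1,000,000 bytes
3,400,000,000 / 1,000,000 = 3,400 MB

3,400 MB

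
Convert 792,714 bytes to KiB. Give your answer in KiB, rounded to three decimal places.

792,714 bytes given.
1 KiB = 2^10 bytes = 1,024 bytes
792,714 / 1,024 = 774.135 KiB

774.135 KiB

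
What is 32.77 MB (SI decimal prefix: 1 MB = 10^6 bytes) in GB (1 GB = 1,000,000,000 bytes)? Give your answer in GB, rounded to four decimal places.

0.0328 GB

32.77 MB = 32.77 × 10^6 bytes = 32,770,000 bytes
1 GB = 10^9 bytes = 1,000,000,000 bytes
32,770,000 / 1,000,000,000 = 0.0328 GB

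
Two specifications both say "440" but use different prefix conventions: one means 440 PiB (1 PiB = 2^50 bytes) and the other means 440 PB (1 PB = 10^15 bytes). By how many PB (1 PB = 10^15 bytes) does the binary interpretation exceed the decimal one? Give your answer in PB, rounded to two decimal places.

55.40 PB

440 PiB = 440 × 1,125,899,906,842,624 = 495,395,959,010,754,560 bytes
440 PB = 440 × 1,000,000,000,000,000 = 440,000,000,000,000,000 bytes
difference = 55,395,959,010,754,560 bytes
55,395,959,010,754,560 / 1,000,000,000,000,000 = 55.40 PB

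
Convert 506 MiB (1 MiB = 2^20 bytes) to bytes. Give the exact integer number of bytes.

506 × 1,048,576 = 530,579,456 bytes

530,579,456 bytes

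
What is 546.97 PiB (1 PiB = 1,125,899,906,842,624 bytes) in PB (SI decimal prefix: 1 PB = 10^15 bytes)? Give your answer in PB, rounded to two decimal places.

546.97 PiB = 546.97 × 2^50 bytes = 615,833,472,045,710,049.28 bytes
1 PB = 10^15 bytes = 1,000,000,000,000,000 bytes
615,833,472,045,710,049.28 / 1,000,000,000,000,000 = 615.83 PB

615.83 PB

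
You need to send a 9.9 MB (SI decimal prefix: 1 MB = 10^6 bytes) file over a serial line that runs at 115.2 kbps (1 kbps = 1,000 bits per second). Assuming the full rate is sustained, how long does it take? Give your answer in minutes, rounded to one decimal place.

9.9 MB = 9,900,000 bytes = 79,200,000 bits
115.2 kbps = 115,200 bits/s
time = 79,200,000 / 115,200 = 687.50 s
687.50 s / 60 = 11.5 minutes

11.5 minutes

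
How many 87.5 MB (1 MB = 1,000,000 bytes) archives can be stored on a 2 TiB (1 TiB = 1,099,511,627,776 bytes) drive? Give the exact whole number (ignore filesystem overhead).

25,131

Capacity: 2 TiB = 2,199,023,255,552 bytes
Per item: 87.5 MB = 87,500,000 bytes
⌊2,199,023,255,552 / 87,500,000⌋ = 25,131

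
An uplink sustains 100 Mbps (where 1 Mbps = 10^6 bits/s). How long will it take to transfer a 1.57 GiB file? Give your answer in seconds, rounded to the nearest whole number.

135 seconds

1.57 GiB = 1,685,774,663.68 bytes = 13,486,197,309.44 bits
100 Mbps = 100,000,000 bits/s
time = 13,486,197,309.44 / 100,000,000 = 135 s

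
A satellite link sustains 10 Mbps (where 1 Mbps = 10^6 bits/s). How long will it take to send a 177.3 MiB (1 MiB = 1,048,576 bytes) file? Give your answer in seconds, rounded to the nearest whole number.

177.3 MiB = 185,912,524.8 bytes = 1,487,300,198.4 bits
10 Mbps = 10,000,000 bits/s
time = 1,487,300,198.4 / 10,000,000 = 149 s

149 seconds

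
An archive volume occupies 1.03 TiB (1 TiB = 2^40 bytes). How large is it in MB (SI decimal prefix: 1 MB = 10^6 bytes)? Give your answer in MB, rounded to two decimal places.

1.03 TiB = 1.03 × 2^40 bytes = 1,132,496,976,609.28 bytes
1 MB = 1,000,000 bytes
1,132,496,976,609.28 / 1,000,000 = 1,132,496.98 MB

1,132,496.98 MB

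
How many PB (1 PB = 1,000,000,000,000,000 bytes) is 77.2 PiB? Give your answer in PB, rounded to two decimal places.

86.92 PB

77.2 PiB = 77.2 × 2^50 bytes = 86,919,472,808,250,572.8 bytes
1 PB = 1,000,000,000,000,000 bytes
86,919,472,808,250,572.8 / 1,000,000,000,000,000 = 86.92 PB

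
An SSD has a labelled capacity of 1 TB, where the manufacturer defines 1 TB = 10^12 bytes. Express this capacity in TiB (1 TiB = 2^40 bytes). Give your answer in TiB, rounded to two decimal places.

0.91 TiB

1 TB × 1,000,000,000,000 bytes/TB = 1,000,000,000,000 bytes
1 TiB = 1,099,511,627,776 bytes
1,000,000,000,000 / 1,099,511,627,776 = 0.91 TiB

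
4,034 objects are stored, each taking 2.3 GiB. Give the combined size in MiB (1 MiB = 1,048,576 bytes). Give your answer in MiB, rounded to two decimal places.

9,500,876.80 MiB

Total = 4,034 × 2.3 GiB = 9278.2 GiB
= 9278.2 × 1,073,741,824 bytes = 9,962,391,391,436.8 bytes
1 MiB = 1,048,576 bytes
9,962,391,391,436.8 / 1,048,576 = 9,500,876.80 MiB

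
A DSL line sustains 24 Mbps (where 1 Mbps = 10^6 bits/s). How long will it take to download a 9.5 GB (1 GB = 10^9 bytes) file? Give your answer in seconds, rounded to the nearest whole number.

3,167 seconds

9.5 GB = 9,500,000,000 bytes = 76,000,000,000 bits
24 Mbps = 24,000,000 bits/s
time = 76,000,000,000 / 24,000,000 = 3,167 s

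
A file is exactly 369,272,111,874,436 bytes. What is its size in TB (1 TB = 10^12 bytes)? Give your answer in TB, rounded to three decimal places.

369.272 TB

369,272,111,874,436 bytes given.
1 TB = 1,000,000,000,000 bytes
369,272,111,874,436 / 1,000,000,000,000 = 369.272 TB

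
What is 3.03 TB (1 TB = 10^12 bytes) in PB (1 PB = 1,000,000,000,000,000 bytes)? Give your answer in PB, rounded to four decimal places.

0.0030 PB

3.03 TB = 3.03 × 10^12 bytes = 3,030,000,000,000 bytes
1 PB = 10^15 bytes = 1,000,000,000,000,000 bytes
3,030,000,000,000 / 1,000,000,000,000,000 = 0.0030 PB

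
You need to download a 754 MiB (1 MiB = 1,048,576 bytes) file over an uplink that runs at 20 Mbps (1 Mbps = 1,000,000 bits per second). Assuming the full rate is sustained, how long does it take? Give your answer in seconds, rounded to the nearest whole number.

316 seconds

754 MiB = 790,626,304 bytes = 6,325,010,432 bits
20 Mbps = 20,000,000 bits/s
time = 6,325,010,432 / 20,000,000 = 316 s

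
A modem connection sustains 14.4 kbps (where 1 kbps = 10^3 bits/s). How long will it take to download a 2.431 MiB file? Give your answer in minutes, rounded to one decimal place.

23.6 minutes

2.431 MiB = 2,549,088.256 bytes = 20,392,706.048 bits
14.4 kbps = 14,400 bits/s
time = 20,392,706.048 / 14,400 = 1,416.16 s
1,416.16 s / 60 = 23.6 minutes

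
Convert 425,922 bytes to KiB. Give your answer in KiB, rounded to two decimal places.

425,922 bytes given.
1 KiB = 1,024 bytes
425,922 / 1,024 = 415.94 KiB

415.94 KiB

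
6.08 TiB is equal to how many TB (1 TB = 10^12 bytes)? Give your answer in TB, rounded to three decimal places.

6.685 TB

6.08 TiB = 6.08 × 2^40 bytes = 6,685,030,696,878.08 bytes
1 TB = 1,000,000,000,000 bytes
6,685,030,696,878.08 / 1,000,000,000,000 = 6.685 TB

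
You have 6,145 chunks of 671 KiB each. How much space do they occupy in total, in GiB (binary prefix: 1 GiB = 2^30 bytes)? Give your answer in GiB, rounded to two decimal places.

3.93 GiB

Total = 6,145 × 671 KiB = 4,123,295 KiB
= 4,123,295 × 1,024 bytes = 4,222,254,080 bytes
1 GiB = 1,073,741,824 bytes
4,222,254,080 / 1,073,741,824 = 3.93 GiB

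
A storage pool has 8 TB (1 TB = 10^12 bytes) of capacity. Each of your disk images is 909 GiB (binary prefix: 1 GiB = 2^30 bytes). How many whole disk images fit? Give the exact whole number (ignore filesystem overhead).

8

Capacity: 8 TB = 8,000,000,000,000 bytes
Per item: 909 GiB = 976,031,318,016 bytes
⌊8,000,000,000,000 / 976,031,318,016⌋ = 8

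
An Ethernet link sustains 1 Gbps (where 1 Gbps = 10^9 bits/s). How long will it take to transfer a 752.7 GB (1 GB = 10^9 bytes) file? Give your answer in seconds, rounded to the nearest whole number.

6,022 seconds

752.7 GB = 752,700,000,000 bytes = 6,021,600,000,000 bits
1 Gbps = 1,000,000,000 bits/s
time = 6,021,600,000,000 / 1,000,000,000 = 6,022 s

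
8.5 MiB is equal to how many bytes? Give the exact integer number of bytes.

8,912,896 bytes

8.5 × 1,048,576 = 8,912,896 bytes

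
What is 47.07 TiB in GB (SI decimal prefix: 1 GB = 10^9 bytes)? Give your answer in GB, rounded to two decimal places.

51,754.01 GB

47.07 TiB = 47.07 × 2^40 bytes = 51,754,012,319,416.32 bytes
1 GB = 1,000,000,000 bytes
51,754,012,319,416.32 / 1,000,000,000 = 51,754.01 GB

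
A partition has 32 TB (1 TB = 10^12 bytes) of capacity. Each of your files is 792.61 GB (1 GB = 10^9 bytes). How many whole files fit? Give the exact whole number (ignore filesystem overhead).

40

Capacity: 32 TB = 32,000,000,000,000 bytes
Per item: 792.61 GB = 792,610,000,000 bytes
⌊32,000,000,000,000 / 792,610,000,000⌋ = 40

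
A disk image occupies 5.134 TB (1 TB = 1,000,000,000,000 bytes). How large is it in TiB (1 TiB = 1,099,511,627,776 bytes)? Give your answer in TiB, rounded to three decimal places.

4.669 TiB

5.134 TB × 1,000,000,000,000 bytes/TB = 5,134,000,000,000 bytes
1 TiB = 2^40 bytes = 1,099,511,627,776 bytes
5,134,000,000,000 / 1,099,511,627,776 = 4.669 TiB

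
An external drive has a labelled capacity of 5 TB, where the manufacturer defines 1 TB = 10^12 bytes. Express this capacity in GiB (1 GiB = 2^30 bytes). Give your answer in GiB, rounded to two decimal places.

4,656.61 GiB

5 TB = 5 × 10^12 bytes = 5,000,000,000,000 bytes
1 GiB = 2^30 bytes = 1,073,741,824 bytes
5,000,000,000,000 / 1,073,741,824 = 4,656.61 GiB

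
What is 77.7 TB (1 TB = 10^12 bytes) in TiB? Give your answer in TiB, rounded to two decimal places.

70.67 TiB

77.7 TB × 1,000,000,000,000 bytes/TB = 77,700,000,000,000 bytes
1 TiB = 2^40 bytes = 1,099,511,627,776 bytes
77,700,000,000,000 / 1,099,511,627,776 = 70.67 TiB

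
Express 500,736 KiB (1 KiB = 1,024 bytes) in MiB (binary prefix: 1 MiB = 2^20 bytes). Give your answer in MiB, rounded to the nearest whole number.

489 MiB

500,736 KiB × 1,024 bytes/KiB = 512,753,664 bytes
1 MiB = 2^20 bytes = 1,048,576 bytes
512,753,664 / 1,048,576 = 489 MiB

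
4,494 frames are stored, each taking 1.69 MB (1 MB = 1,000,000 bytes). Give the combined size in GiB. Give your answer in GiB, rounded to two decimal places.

Total = 4,494 × 1.69 MB = 7594.86 MB
= 7594.86 × 1,000,000 bytes = 7,594,860,000 bytes
1 GiB = 1,073,741,824 bytes
7,594,860,000 / 1,073,741,824 = 7.07 GiB

7.07 GiB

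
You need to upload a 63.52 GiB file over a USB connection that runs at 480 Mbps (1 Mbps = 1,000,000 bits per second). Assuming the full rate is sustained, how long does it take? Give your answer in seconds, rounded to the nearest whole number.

63.52 GiB = 68,204,080,660.48 bytes = 545,632,645,283.84 bits
480 Mbps = 480,000,000 bits/s
time = 545,632,645,283.84 / 480,000,000 = 1,137 s

1,137 seconds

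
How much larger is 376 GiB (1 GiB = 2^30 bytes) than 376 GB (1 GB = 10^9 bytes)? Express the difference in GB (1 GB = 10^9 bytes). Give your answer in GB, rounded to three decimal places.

376 GiB = 376 × 1,073,741,824 = 403,726,925,824 bytes
376 GB = 376 × 1,000,000,000 = 376,000,000,000 bytes
difference = 27,726,925,824 bytes
27,726,925,824 / 1,000,000,000 = 27.727 GB

27.727 GB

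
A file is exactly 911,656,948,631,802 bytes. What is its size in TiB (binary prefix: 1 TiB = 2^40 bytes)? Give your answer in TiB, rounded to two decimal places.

911,656,948,631,802 bytes given.
1 TiB = 1,099,511,627,776 bytes
911,656,948,631,802 / 1,099,511,627,776 = 829.15 TiB

829.15 TiB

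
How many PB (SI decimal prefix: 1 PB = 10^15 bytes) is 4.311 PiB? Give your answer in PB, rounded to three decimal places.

4.854 PB

4.311 PiB × 1,125,899,906,842,624 bytes/PiB = 4,853,754,498,398,552.064 bytes
1 PB = 10^15 bytes = 1,000,000,000,000,000 bytes
4,853,754,498,398,552.064 / 1,000,000,000,000,000 = 4.854 PB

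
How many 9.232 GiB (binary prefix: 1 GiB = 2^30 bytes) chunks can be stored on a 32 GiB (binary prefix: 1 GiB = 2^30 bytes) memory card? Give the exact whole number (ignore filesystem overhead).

Capacity: 32 GiB = 34,359,738,368 bytes
Per item: 9.232 GiB = 9,912,784,519.168 bytes
⌊34,359,738,368 / 9,912,784,519.168⌋ = 3

3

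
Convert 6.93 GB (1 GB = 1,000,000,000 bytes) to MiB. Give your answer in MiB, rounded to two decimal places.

6.93 GB = 6.93 × 10^9 bytes = 6,930,000,000 bytes
1 MiB = 2^20 bytes = 1,048,576 bytes
6,930,000,000 / 1,048,576 = 6,608.96 MiB

6,608.96 MiB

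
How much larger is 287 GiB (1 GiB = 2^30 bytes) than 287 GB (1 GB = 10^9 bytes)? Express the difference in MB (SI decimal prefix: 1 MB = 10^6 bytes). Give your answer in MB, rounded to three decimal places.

287 GiB = 287 × 1,073,741,824 = 308,163,903,488 bytes
287 GB = 287 × 1,000,000,000 = 287,000,000,000 bytes
difference = 21,163,903,488 bytes
21,163,903,488 / 1,000,000 = 21,163.903 MB

21,163.903 MB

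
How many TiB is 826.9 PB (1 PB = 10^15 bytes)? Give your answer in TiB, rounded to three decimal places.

826.9 PB × 1,000,000,000,000,000 bytes/PB = 826,900,000,000,000,000 bytes
1 TiB = 2^40 bytes = 1,099,511,627,776 bytes
826,900,000,000,000,000 / 1,099,511,627,776 = 752,061.169 TiB

752,061.169 TiB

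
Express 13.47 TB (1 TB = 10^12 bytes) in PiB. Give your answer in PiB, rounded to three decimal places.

13.47 TB = 13.47 × 10^12 bytes = 13,470,000,000,000 bytes
1 PiB = 2^50 bytes = 1,125,899,906,842,624 bytes
13,470,000,000,000 / 1,125,899,906,842,624 = 0.012 PiB

0.012 PiB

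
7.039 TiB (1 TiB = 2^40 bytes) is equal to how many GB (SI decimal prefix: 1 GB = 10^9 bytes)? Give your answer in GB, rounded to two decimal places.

7,739.46 GB

7.039 TiB × 1,099,511,627,776 bytes/TiB = 7,739,462,347,915.264 bytes
1 GB = 10^9 bytes = 1,000,000,000 bytes
7,739,462,347,915.264 / 1,000,000,000 = 7,739.46 GB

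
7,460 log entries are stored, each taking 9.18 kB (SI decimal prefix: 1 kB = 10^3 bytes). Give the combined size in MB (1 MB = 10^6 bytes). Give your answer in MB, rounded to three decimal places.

68.483 MB

Total = 7,460 × 9.18 kB = 68482.8 kB
= 68482.8 × 1,000 bytes = 68,482,800 bytes
1 MB = 1,000,000 bytes
68,482,800 / 1,000,000 = 68.483 MB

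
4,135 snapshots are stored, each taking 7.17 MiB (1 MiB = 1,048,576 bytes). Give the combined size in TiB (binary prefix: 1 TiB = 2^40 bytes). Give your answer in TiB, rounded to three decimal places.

0.028 TiB

Total = 4,135 × 7.17 MiB = 29647.95 MiB
= 29647.95 × 1,048,576 bytes = 31,088,128,819.2 bytes
1 TiB = 1,099,511,627,776 bytes
31,088,128,819.2 / 1,099,511,627,776 = 0.028 TiB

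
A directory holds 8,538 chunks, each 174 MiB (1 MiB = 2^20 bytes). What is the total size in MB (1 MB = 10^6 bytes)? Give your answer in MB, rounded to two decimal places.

1,557,777.09 MB

Total = 8,538 × 174 MiB = 1,485,612 MiB
= 1,485,612 × 1,048,576 bytes = 1,557,777,088,512 bytes
1 MB = 1,000,000 bytes
1,557,777,088,512 / 1,000,000 = 1,557,777.09 MB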